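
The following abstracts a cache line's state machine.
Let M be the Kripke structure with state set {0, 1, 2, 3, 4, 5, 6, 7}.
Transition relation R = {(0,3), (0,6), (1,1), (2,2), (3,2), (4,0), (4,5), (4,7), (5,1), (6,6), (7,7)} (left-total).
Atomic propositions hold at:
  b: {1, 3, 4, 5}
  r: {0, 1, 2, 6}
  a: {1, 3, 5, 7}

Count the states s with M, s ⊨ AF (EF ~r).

5

Sat(~r) = {3, 4, 5, 7}
EF ~r: least fixpoint, start Z0 = {3, 4, 5, 7}, add states with some successor in Z. Z1 = {0, 3, 4, 5, 7}; fixed.
Sat(EF ~r) = {0, 3, 4, 5, 7}
AF (EF ~r): least fixpoint, start Z0 = {0, 3, 4, 5, 7}, add states with every successor in Z. Already a fixed point.
Sat(AF (EF ~r)) = {0, 3, 4, 5, 7}
|Sat(AF (EF ~r))| = |{0, 3, 4, 5, 7}| = 5.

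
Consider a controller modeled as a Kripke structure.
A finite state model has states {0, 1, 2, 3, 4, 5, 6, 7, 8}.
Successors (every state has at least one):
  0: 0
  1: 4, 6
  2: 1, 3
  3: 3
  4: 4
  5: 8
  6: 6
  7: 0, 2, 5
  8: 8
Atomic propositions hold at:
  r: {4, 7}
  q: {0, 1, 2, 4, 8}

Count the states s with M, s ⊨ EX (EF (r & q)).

4

Sat(r & q) = {4}
EF (r & q): least fixpoint, start Z0 = {4}, add states with some successor in Z. Z1 = {1, 4}; Z2 = {1, 2, 4}; Z3 = {1, 2, 4, 7}; fixed.
Sat(EF (r & q)) = {1, 2, 4, 7}
Sat(EX (EF (r & q))) = {s : some successor in {1, 2, 4, 7}} = {1, 2, 4, 7}
|Sat(EX (EF (r & q)))| = |{1, 2, 4, 7}| = 4.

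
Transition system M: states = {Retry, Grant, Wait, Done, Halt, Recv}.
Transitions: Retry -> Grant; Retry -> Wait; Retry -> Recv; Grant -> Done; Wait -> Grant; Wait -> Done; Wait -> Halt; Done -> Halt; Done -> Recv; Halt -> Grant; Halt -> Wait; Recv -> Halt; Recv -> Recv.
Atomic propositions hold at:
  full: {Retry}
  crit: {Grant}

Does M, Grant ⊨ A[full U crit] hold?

A[full U crit]: least fixpoint, start Z0 = Sat(crit) = {Grant}, add states in Sat(full) with every successor in Z. Already a fixed point.
Sat(A[full U crit]) = {Grant}
Grant ∈ Sat(A[full U crit]) = {Grant}, so the formula holds at Grant.

Yes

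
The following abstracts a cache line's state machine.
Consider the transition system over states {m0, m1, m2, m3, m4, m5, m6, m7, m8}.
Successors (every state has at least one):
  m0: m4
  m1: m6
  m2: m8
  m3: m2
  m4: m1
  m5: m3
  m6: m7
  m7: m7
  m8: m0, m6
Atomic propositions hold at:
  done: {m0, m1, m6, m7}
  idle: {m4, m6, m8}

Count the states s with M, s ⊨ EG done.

EG done: greatest fixpoint, start Z0 = {m0, m1, m6, m7}, keep only states in Sat with some successor in Z. Z1 = {m1, m6, m7}; fixed.
Sat(EG done) = {m1, m6, m7}
|Sat(EG done)| = |{m1, m6, m7}| = 3.

3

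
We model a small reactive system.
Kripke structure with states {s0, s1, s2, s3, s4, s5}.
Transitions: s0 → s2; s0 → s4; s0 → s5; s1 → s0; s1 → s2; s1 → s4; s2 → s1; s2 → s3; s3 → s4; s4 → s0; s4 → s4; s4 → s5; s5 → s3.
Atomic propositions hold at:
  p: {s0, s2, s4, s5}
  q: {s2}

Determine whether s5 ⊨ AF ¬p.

Sat(¬p) = {s1, s3}
AF ¬p: least fixpoint, start Z0 = {s1, s3}, add states with every successor in Z. Z1 = {s1, s2, s3, s5}; fixed.
Sat(AF ¬p) = {s1, s2, s3, s5}
s5 ∈ Sat(AF ¬p) = {s1, s2, s3, s5}, so the formula holds at s5.

Yes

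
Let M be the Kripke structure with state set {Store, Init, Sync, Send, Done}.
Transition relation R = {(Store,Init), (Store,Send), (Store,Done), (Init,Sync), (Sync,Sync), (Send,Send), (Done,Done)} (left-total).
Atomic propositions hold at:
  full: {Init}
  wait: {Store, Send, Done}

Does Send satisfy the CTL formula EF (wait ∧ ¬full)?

Sat(¬full) = {Store, Sync, Send, Done}
Sat(wait ∧ ¬full) = {Store, Send, Done}
EF (wait ∧ ¬full): least fixpoint, start Z0 = {Store, Send, Done}, add states with some successor in Z. Already a fixed point.
Sat(EF (wait ∧ ¬full)) = {Store, Send, Done}
Send ∈ Sat(EF (wait ∧ ¬full)) = {Store, Send, Done}, so the formula holds at Send.

Yes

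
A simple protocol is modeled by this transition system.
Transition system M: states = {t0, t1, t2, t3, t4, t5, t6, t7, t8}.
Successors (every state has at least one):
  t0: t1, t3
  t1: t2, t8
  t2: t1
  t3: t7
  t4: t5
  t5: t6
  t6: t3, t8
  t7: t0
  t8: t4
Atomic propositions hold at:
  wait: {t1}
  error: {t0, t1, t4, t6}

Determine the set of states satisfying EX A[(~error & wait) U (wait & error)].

Sat(~error) = {t2, t3, t5, t7, t8}
Sat(~error & wait) = ∅
Sat(wait & error) = {t1}
A[(~error & wait) U (wait & error)]: least fixpoint, start Z0 = Sat((wait & error)) = {t1}, add states in Sat(~error & wait) with every successor in Z. Already a fixed point.
Sat(A[(~error & wait) U (wait & error)]) = {t1}
Sat(EX A[(~error & wait) U (wait & error)]) = {s : some successor in {t1}} = {t0, t2}

{t0, t2}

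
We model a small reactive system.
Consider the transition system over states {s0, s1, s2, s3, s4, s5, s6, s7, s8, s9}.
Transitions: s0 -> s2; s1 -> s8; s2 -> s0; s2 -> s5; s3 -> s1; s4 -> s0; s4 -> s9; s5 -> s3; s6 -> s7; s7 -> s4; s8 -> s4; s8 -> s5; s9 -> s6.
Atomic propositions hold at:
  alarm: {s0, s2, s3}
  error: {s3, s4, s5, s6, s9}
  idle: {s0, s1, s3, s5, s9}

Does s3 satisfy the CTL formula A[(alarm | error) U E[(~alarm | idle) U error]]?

Yes

Sat(alarm | error) = {s0, s2, s3, s4, s5, s6, s9}
Sat(~alarm) = {s1, s4, s5, s6, s7, s8, s9}
Sat(~alarm | idle) = {s0, s1, s3, s4, s5, s6, s7, s8, s9}
E[(~alarm | idle) U error]: least fixpoint, start Z0 = Sat(error) = {s3, s4, s5, s6, s9}, add states in Sat(~alarm | idle) with some successor in Z. Z1 = {s3, s4, s5, s6, s7, s8, s9}; Z2 = {s1, s3, s4, s5, s6, s7, s8, s9}; fixed.
Sat(E[(~alarm | idle) U error]) = {s1, s3, s4, s5, s6, s7, s8, s9}
A[(alarm | error) U E[(~alarm | idle) U error]]: least fixpoint, start Z0 = Sat(E[(~alarm | idle) U error]) = {s1, s3, s4, s5, s6, s7, s8, s9}, add states in Sat(alarm | error) with every successor in Z. Already a fixed point.
Sat(A[(alarm | error) U E[(~alarm | idle) U error]]) = {s1, s3, s4, s5, s6, s7, s8, s9}
s3 ∈ Sat(A[(alarm | error) U E[(~alarm | idle) U error]]) = {s1, s3, s4, s5, s6, s7, s8, s9}, so the formula holds at s3.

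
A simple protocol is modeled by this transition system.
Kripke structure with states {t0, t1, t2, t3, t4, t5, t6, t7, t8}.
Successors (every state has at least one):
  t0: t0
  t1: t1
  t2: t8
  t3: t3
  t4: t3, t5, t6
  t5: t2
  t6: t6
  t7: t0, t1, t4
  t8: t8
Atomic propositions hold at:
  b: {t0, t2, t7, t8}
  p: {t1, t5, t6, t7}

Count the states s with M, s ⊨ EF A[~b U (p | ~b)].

Sat(~b) = {t1, t3, t4, t5, t6}
Sat(p | ~b) = {t1, t3, t4, t5, t6, t7}
A[~b U (p | ~b)]: least fixpoint, start Z0 = Sat((p | ~b)) = {t1, t3, t4, t5, t6, t7}, add states in Sat(~b) with every successor in Z. Already a fixed point.
Sat(A[~b U (p | ~b)]) = {t1, t3, t4, t5, t6, t7}
EF A[~b U (p | ~b)]: least fixpoint, start Z0 = {t1, t3, t4, t5, t6, t7}, add states with some successor in Z. Already a fixed point.
Sat(EF A[~b U (p | ~b)]) = {t1, t3, t4, t5, t6, t7}
|Sat(EF A[~b U (p | ~b)])| = |{t1, t3, t4, t5, t6, t7}| = 6.

6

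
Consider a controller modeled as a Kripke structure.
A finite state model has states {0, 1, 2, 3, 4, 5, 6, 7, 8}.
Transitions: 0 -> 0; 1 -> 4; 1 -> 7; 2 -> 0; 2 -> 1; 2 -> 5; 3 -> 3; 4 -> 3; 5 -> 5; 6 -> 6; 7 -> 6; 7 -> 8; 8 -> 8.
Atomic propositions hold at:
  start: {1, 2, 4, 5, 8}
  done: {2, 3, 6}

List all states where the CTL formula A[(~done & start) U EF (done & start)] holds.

{2}

Sat(~done) = {0, 1, 4, 5, 7, 8}
Sat(~done & start) = {1, 4, 5, 8}
Sat(done & start) = {2}
EF (done & start): least fixpoint, start Z0 = {2}, add states with some successor in Z. Already a fixed point.
Sat(EF (done & start)) = {2}
A[(~done & start) U EF (done & start)]: least fixpoint, start Z0 = Sat(EF (done & start)) = {2}, add states in Sat(~done & start) with every successor in Z. Already a fixed point.
Sat(A[(~done & start) U EF (done & start)]) = {2}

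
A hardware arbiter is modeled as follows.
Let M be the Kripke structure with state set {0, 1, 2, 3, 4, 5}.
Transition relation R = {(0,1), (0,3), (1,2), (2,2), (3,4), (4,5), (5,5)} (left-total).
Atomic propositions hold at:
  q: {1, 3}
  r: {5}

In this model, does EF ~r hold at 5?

Sat(~r) = {0, 1, 2, 3, 4}
EF ~r: least fixpoint, start Z0 = {0, 1, 2, 3, 4}, add states with some successor in Z. Already a fixed point.
Sat(EF ~r) = {0, 1, 2, 3, 4}
5 ∉ Sat(EF ~r) = {0, 1, 2, 3, 4}, so the formula does not hold at 5.

No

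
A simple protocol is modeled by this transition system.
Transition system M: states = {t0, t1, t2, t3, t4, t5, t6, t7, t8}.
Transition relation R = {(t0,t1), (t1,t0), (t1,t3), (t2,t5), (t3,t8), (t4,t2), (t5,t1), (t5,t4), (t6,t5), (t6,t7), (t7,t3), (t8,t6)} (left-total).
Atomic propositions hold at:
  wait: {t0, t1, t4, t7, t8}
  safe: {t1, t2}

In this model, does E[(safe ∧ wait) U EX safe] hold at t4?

Sat(safe ∧ wait) = {t1}
Sat(EX safe) = {s : some successor in {t1, t2}} = {t0, t4, t5}
E[(safe ∧ wait) U EX safe]: least fixpoint, start Z0 = Sat(EX safe) = {t0, t4, t5}, add states in Sat(safe ∧ wait) with some successor in Z. Z1 = {t0, t1, t4, t5}; fixed.
Sat(E[(safe ∧ wait) U EX safe]) = {t0, t1, t4, t5}
t4 ∈ Sat(E[(safe ∧ wait) U EX safe]) = {t0, t1, t4, t5}, so the formula holds at t4.

Yes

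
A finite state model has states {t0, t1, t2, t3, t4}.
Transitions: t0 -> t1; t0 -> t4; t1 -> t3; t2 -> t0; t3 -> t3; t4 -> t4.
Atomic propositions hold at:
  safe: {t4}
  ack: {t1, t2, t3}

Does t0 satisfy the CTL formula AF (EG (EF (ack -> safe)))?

Sat(ack -> safe) = {t0, t4}
EF (ack -> safe): least fixpoint, start Z0 = {t0, t4}, add states with some successor in Z. Z1 = {t0, t2, t4}; fixed.
Sat(EF (ack -> safe)) = {t0, t2, t4}
EG (EF (ack -> safe)): greatest fixpoint, start Z0 = {t0, t2, t4}, keep only states in Sat with some successor in Z. Already a fixed point.
Sat(EG (EF (ack -> safe))) = {t0, t2, t4}
AF (EG (EF (ack -> safe))): least fixpoint, start Z0 = {t0, t2, t4}, add states with every successor in Z. Already a fixed point.
Sat(AF (EG (EF (ack -> safe)))) = {t0, t2, t4}
t0 ∈ Sat(AF (EG (EF (ack -> safe)))) = {t0, t2, t4}, so the formula holds at t0.

Yes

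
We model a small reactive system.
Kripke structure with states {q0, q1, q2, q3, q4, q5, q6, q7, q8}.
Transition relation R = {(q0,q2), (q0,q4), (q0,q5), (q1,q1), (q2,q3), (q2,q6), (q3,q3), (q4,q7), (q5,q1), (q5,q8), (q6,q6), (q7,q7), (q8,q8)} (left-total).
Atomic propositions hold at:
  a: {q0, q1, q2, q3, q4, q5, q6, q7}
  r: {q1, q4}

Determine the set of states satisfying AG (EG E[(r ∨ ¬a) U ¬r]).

Sat(¬a) = {q8}
Sat(r ∨ ¬a) = {q1, q4, q8}
Sat(¬r) = {q0, q2, q3, q5, q6, q7, q8}
E[(r ∨ ¬a) U ¬r]: least fixpoint, start Z0 = Sat(¬r) = {q0, q2, q3, q5, q6, q7, q8}, add states in Sat(r ∨ ¬a) with some successor in Z. Z1 = {q0, q2, q3, q4, q5, q6, q7, q8}; fixed.
Sat(E[(r ∨ ¬a) U ¬r]) = {q0, q2, q3, q4, q5, q6, q7, q8}
EG E[(r ∨ ¬a) U ¬r]: greatest fixpoint, start Z0 = {q0, q2, q3, q4, q5, q6, q7, q8}, keep only states in Sat with some successor in Z. Already a fixed point.
Sat(EG E[(r ∨ ¬a) U ¬r]) = {q0, q2, q3, q4, q5, q6, q7, q8}
AG (EG E[(r ∨ ¬a) U ¬r]): greatest fixpoint, start Z0 = {q0, q2, q3, q4, q5, q6, q7, q8}, keep only states in Sat with every successor in Z. Z1 = {q0, q2, q3, q4, q6, q7, q8}; Z2 = {q2, q3, q4, q6, q7, q8}; fixed.
Sat(AG (EG E[(r ∨ ¬a) U ¬r])) = {q2, q3, q4, q6, q7, q8}

{q2, q3, q4, q6, q7, q8}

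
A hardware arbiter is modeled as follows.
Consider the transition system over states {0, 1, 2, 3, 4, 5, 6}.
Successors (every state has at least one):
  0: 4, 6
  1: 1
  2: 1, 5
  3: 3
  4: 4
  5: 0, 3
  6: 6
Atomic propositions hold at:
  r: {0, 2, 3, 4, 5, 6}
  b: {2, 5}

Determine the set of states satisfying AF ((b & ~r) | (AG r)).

Sat(~r) = {1}
Sat(b & ~r) = ∅
AG r: greatest fixpoint, start Z0 = {0, 2, 3, 4, 5, 6}, keep only states in Sat with every successor in Z. Z1 = {0, 3, 4, 5, 6}; fixed.
Sat(AG r) = {0, 3, 4, 5, 6}
Sat((b & ~r) | (AG r)) = {0, 3, 4, 5, 6}
AF ((b & ~r) | (AG r)): least fixpoint, start Z0 = {0, 3, 4, 5, 6}, add states with every successor in Z. Already a fixed point.
Sat(AF ((b & ~r) | (AG r))) = {0, 3, 4, 5, 6}

{0, 3, 4, 5, 6}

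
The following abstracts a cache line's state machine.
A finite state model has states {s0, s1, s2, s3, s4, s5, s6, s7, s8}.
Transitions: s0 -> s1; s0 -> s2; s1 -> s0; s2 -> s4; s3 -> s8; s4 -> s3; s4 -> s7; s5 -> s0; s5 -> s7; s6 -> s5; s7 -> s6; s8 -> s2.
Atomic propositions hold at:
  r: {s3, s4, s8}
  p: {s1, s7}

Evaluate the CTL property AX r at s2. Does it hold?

Yes

Sat(AX r) = {s : every successor in {s3, s4, s8}} = {s2, s3}
s2 ∈ Sat(AX r) = {s2, s3}, so the formula holds at s2.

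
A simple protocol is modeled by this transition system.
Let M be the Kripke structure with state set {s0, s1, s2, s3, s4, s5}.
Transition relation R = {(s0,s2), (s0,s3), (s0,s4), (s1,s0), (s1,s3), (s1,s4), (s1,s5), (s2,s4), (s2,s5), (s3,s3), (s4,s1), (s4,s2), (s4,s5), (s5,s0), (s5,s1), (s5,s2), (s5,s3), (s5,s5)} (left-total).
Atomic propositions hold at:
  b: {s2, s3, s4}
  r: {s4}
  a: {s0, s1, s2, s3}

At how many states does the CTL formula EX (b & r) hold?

3

Sat(b & r) = {s4}
Sat(EX (b & r)) = {s : some successor in {s4}} = {s0, s1, s2}
|Sat(EX (b & r))| = |{s0, s1, s2}| = 3.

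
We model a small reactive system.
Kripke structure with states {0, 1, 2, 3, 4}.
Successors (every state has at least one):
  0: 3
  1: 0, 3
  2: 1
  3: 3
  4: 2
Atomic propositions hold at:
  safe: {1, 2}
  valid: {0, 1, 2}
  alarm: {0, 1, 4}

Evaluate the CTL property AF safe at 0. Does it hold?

No

AF safe: least fixpoint, start Z0 = {1, 2}, add states with every successor in Z. Z1 = {1, 2, 4}; fixed.
Sat(AF safe) = {1, 2, 4}
0 ∉ Sat(AF safe) = {1, 2, 4}, so the formula does not hold at 0.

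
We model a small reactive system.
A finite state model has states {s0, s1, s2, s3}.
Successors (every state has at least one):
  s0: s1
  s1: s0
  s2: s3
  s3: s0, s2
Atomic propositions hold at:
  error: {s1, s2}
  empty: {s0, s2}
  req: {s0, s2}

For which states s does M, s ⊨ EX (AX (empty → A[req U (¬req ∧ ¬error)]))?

Sat(¬req) = {s1, s3}
Sat(¬error) = {s0, s3}
Sat(¬req ∧ ¬error) = {s3}
A[req U (¬req ∧ ¬error)]: least fixpoint, start Z0 = Sat((¬req ∧ ¬error)) = {s3}, add states in Sat(req) with every successor in Z. Z1 = {s2, s3}; fixed.
Sat(A[req U (¬req ∧ ¬error)]) = {s2, s3}
Sat(empty → A[req U (¬req ∧ ¬error)]) = {s1, s2, s3}
Sat(AX (empty → A[req U (¬req ∧ ¬error)])) = {s : every successor in {s1, s2, s3}} = {s0, s2}
Sat(EX (AX (empty → A[req U (¬req ∧ ¬error)]))) = {s : some successor in {s0, s2}} = {s1, s3}

{s1, s3}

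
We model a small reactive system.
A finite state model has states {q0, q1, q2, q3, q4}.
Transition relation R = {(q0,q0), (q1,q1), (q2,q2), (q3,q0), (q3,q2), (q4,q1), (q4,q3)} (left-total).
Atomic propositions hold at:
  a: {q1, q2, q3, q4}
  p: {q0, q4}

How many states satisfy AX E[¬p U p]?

Sat(¬p) = {q1, q2, q3}
E[¬p U p]: least fixpoint, start Z0 = Sat(p) = {q0, q4}, add states in Sat(¬p) with some successor in Z. Z1 = {q0, q3, q4}; fixed.
Sat(E[¬p U p]) = {q0, q3, q4}
Sat(AX E[¬p U p]) = {s : every successor in {q0, q3, q4}} = {q0}
|Sat(AX E[¬p U p])| = |{q0}| = 1.

1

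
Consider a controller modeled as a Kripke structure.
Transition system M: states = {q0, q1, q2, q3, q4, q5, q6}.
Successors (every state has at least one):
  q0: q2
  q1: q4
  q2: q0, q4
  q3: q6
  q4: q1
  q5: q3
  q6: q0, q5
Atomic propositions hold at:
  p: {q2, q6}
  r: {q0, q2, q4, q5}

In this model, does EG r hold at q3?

EG r: greatest fixpoint, start Z0 = {q0, q2, q4, q5}, keep only states in Sat with some successor in Z. Z1 = {q0, q2}; fixed.
Sat(EG r) = {q0, q2}
q3 ∉ Sat(EG r) = {q0, q2}, so the formula does not hold at q3.

No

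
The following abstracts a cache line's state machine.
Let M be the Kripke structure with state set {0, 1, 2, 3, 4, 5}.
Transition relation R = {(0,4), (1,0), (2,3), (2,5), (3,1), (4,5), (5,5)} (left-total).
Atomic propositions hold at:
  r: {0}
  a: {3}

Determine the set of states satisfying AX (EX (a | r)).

{3}

Sat(a | r) = {0, 3}
Sat(EX (a | r)) = {s : some successor in {0, 3}} = {1, 2}
Sat(AX (EX (a | r))) = {s : every successor in {1, 2}} = {3}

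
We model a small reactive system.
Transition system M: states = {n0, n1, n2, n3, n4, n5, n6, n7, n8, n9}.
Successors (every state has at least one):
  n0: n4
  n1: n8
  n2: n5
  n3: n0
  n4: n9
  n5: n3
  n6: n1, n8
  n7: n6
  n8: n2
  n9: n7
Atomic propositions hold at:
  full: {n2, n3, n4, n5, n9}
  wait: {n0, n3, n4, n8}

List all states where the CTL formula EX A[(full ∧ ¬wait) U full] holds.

Sat(¬wait) = {n1, n2, n5, n6, n7, n9}
Sat(full ∧ ¬wait) = {n2, n5, n9}
A[(full ∧ ¬wait) U full]: least fixpoint, start Z0 = Sat(full) = {n2, n3, n4, n5, n9}, add states in Sat(full ∧ ¬wait) with every successor in Z. Already a fixed point.
Sat(A[(full ∧ ¬wait) U full]) = {n2, n3, n4, n5, n9}
Sat(EX A[(full ∧ ¬wait) U full]) = {s : some successor in {n2, n3, n4, n5, n9}} = {n0, n2, n4, n5, n8}

{n0, n2, n4, n5, n8}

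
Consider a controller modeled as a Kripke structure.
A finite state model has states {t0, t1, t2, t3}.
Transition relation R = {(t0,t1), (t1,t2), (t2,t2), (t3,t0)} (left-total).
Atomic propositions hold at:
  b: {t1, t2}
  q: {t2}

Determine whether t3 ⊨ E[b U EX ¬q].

Sat(¬q) = {t0, t1, t3}
Sat(EX ¬q) = {s : some successor in {t0, t1, t3}} = {t0, t3}
E[b U EX ¬q]: least fixpoint, start Z0 = Sat(EX ¬q) = {t0, t3}, add states in Sat(b) with some successor in Z. Already a fixed point.
Sat(E[b U EX ¬q]) = {t0, t3}
t3 ∈ Sat(E[b U EX ¬q]) = {t0, t3}, so the formula holds at t3.

Yes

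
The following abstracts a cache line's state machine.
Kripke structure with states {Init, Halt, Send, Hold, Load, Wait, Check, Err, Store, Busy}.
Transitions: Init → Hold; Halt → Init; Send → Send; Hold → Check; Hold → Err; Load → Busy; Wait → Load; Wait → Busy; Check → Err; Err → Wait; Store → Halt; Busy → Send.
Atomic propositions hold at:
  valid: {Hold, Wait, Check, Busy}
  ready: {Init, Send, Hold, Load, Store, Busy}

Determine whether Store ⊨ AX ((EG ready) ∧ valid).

No

EG ready: greatest fixpoint, start Z0 = {Init, Send, Hold, Load, Store, Busy}, keep only states in Sat with some successor in Z. Z1 = {Init, Send, Load, Busy}; Z2 = {Send, Load, Busy}; fixed.
Sat(EG ready) = {Send, Load, Busy}
Sat((EG ready) ∧ valid) = {Busy}
Sat(AX ((EG ready) ∧ valid)) = {s : every successor in {Busy}} = {Load}
Store ∉ Sat(AX ((EG ready) ∧ valid)) = {Load}, so the formula does not hold at Store.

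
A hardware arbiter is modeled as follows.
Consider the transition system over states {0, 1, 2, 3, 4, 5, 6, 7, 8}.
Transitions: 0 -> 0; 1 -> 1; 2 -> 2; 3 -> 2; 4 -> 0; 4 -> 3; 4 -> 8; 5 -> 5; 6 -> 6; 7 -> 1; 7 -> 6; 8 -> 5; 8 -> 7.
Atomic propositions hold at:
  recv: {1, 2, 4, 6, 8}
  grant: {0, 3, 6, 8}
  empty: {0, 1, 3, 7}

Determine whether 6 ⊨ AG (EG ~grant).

Sat(~grant) = {1, 2, 4, 5, 7}
EG ~grant: greatest fixpoint, start Z0 = {1, 2, 4, 5, 7}, keep only states in Sat with some successor in Z. Z1 = {1, 2, 5, 7}; fixed.
Sat(EG ~grant) = {1, 2, 5, 7}
AG (EG ~grant): greatest fixpoint, start Z0 = {1, 2, 5, 7}, keep only states in Sat with every successor in Z. Z1 = {1, 2, 5}; fixed.
Sat(AG (EG ~grant)) = {1, 2, 5}
6 ∉ Sat(AG (EG ~grant)) = {1, 2, 5}, so the formula does not hold at 6.

No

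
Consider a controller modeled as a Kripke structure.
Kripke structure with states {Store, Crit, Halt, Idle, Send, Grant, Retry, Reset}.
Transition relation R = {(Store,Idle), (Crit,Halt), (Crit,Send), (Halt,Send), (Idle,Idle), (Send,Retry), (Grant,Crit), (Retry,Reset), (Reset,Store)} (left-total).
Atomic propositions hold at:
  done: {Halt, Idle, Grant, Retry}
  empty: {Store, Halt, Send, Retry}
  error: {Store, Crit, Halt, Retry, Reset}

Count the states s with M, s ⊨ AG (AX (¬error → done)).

Sat(¬error) = {Idle, Send, Grant}
Sat(¬error → done) = {Store, Crit, Halt, Idle, Grant, Retry, Reset}
Sat(AX (¬error → done)) = {s : every successor in {Store, Crit, Halt, Idle, Grant, Retry, Reset}} = {Store, Idle, Send, Grant, Retry, Reset}
AG (AX (¬error → done)): greatest fixpoint, start Z0 = {Store, Idle, Send, Grant, Retry, Reset}, keep only states in Sat with every successor in Z. Z1 = {Store, Idle, Send, Retry, Reset}; fixed.
Sat(AG (AX (¬error → done))) = {Store, Idle, Send, Retry, Reset}
|Sat(AG (AX (¬error → done)))| = |{Store, Idle, Send, Retry, Reset}| = 5.

5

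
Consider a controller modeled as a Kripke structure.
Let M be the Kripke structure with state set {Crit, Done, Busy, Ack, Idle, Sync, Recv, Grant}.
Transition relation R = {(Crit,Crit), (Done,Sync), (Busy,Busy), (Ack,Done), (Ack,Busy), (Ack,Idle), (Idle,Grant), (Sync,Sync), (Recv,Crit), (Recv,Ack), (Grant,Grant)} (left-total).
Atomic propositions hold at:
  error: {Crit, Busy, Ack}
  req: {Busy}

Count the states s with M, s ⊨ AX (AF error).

3

AF error: least fixpoint, start Z0 = {Crit, Busy, Ack}, add states with every successor in Z. Z1 = {Crit, Busy, Ack, Recv}; fixed.
Sat(AF error) = {Crit, Busy, Ack, Recv}
Sat(AX (AF error)) = {s : every successor in {Crit, Busy, Ack, Recv}} = {Crit, Busy, Recv}
|Sat(AX (AF error))| = |{Crit, Busy, Recv}| = 3.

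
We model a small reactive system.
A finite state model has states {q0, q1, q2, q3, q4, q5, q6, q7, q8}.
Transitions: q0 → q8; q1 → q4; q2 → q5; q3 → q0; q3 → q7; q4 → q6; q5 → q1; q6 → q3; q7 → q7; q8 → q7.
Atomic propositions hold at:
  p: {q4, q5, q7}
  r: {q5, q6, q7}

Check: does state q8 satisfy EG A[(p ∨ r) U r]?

Sat(p ∨ r) = {q4, q5, q6, q7}
A[(p ∨ r) U r]: least fixpoint, start Z0 = Sat(r) = {q5, q6, q7}, add states in Sat(p ∨ r) with every successor in Z. Z1 = {q4, q5, q6, q7}; fixed.
Sat(A[(p ∨ r) U r]) = {q4, q5, q6, q7}
EG A[(p ∨ r) U r]: greatest fixpoint, start Z0 = {q4, q5, q6, q7}, keep only states in Sat with some successor in Z. Z1 = {q4, q7}; Z2 = {q7}; fixed.
Sat(EG A[(p ∨ r) U r]) = {q7}
q8 ∉ Sat(EG A[(p ∨ r) U r]) = {q7}, so the formula does not hold at q8.

No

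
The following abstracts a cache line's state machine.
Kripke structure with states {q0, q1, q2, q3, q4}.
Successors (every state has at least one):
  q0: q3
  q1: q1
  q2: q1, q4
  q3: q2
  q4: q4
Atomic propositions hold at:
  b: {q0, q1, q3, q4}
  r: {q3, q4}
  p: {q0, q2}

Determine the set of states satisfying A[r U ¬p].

{q1, q3, q4}

Sat(¬p) = {q1, q3, q4}
A[r U ¬p]: least fixpoint, start Z0 = Sat(¬p) = {q1, q3, q4}, add states in Sat(r) with every successor in Z. Already a fixed point.
Sat(A[r U ¬p]) = {q1, q3, q4}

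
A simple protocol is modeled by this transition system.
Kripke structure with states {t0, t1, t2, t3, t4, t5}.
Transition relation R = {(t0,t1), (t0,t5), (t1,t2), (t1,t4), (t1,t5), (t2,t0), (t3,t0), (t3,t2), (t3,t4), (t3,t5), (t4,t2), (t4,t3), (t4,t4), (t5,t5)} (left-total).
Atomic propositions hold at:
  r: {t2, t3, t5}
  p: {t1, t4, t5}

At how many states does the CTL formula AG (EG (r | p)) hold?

Sat(r | p) = {t1, t2, t3, t4, t5}
EG (r | p): greatest fixpoint, start Z0 = {t1, t2, t3, t4, t5}, keep only states in Sat with some successor in Z. Z1 = {t1, t3, t4, t5}; fixed.
Sat(EG (r | p)) = {t1, t3, t4, t5}
AG (EG (r | p)): greatest fixpoint, start Z0 = {t1, t3, t4, t5}, keep only states in Sat with every successor in Z. Z1 = {t5}; fixed.
Sat(AG (EG (r | p))) = {t5}
|Sat(AG (EG (r | p)))| = |{t5}| = 1.

1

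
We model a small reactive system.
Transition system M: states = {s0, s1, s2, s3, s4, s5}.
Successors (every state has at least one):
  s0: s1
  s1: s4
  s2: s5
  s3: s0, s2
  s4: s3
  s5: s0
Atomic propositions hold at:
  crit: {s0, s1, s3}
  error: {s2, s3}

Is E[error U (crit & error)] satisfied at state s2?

No

Sat(crit & error) = {s3}
E[error U (crit & error)]: least fixpoint, start Z0 = Sat((crit & error)) = {s3}, add states in Sat(error) with some successor in Z. Already a fixed point.
Sat(E[error U (crit & error)]) = {s3}
s2 ∉ Sat(E[error U (crit & error)]) = {s3}, so the formula does not hold at s2.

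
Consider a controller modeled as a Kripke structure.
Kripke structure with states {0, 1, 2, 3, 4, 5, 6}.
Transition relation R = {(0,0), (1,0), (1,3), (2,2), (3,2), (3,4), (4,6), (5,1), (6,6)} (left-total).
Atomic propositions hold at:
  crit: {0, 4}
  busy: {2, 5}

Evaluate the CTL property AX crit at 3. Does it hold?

No

Sat(AX crit) = {s : every successor in {0, 4}} = {0}
3 ∉ Sat(AX crit) = {0}, so the formula does not hold at 3.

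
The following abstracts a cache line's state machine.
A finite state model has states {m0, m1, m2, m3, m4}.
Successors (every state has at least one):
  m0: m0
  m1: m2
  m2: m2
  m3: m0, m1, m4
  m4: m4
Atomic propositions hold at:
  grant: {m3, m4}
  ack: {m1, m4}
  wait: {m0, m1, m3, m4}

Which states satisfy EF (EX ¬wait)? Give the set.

Sat(¬wait) = {m2}
Sat(EX ¬wait) = {s : some successor in {m2}} = {m1, m2}
EF (EX ¬wait): least fixpoint, start Z0 = {m1, m2}, add states with some successor in Z. Z1 = {m1, m2, m3}; fixed.
Sat(EF (EX ¬wait)) = {m1, m2, m3}

{m1, m2, m3}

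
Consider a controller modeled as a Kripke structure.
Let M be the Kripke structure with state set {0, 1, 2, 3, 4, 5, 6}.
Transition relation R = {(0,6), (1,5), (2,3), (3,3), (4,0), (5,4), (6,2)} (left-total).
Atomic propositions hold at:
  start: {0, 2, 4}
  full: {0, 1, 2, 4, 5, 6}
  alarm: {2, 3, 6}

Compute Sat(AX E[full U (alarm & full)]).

Sat(alarm & full) = {2, 6}
E[full U (alarm & full)]: least fixpoint, start Z0 = Sat((alarm & full)) = {2, 6}, add states in Sat(full) with some successor in Z. Z1 = {0, 2, 6}; Z2 = {0, 2, 4, 6}; Z3 = {0, 2, 4, 5, 6}; Z4 = {0, 1, 2, 4, 5, 6}; fixed.
Sat(E[full U (alarm & full)]) = {0, 1, 2, 4, 5, 6}
Sat(AX E[full U (alarm & full)]) = {s : every successor in {0, 1, 2, 4, 5, 6}} = {0, 1, 4, 5, 6}

{0, 1, 4, 5, 6}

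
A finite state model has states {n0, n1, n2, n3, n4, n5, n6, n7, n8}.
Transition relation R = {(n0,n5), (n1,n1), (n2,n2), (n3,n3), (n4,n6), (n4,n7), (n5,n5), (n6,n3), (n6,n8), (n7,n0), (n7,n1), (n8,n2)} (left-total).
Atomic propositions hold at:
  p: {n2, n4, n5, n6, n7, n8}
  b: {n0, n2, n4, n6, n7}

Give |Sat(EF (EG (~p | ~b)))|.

Sat(~p) = {n0, n1, n3}
Sat(~b) = {n1, n3, n5, n8}
Sat(~p | ~b) = {n0, n1, n3, n5, n8}
EG (~p | ~b): greatest fixpoint, start Z0 = {n0, n1, n3, n5, n8}, keep only states in Sat with some successor in Z. Z1 = {n0, n1, n3, n5}; fixed.
Sat(EG (~p | ~b)) = {n0, n1, n3, n5}
EF (EG (~p | ~b)): least fixpoint, start Z0 = {n0, n1, n3, n5}, add states with some successor in Z. Z1 = {n0, n1, n3, n5, n6, n7}; Z2 = {n0, n1, n3, n4, n5, n6, n7}; fixed.
Sat(EF (EG (~p | ~b))) = {n0, n1, n3, n4, n5, n6, n7}
|Sat(EF (EG (~p | ~b)))| = |{n0, n1, n3, n4, n5, n6, n7}| = 7.

7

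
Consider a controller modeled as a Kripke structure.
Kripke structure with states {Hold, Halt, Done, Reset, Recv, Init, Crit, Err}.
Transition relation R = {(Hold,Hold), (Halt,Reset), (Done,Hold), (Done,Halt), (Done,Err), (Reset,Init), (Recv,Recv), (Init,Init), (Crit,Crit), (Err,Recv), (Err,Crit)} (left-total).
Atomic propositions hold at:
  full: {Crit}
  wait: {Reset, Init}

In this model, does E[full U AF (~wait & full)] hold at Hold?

Sat(~wait) = {Hold, Halt, Done, Recv, Crit, Err}
Sat(~wait & full) = {Crit}
AF (~wait & full): least fixpoint, start Z0 = {Crit}, add states with every successor in Z. Already a fixed point.
Sat(AF (~wait & full)) = {Crit}
E[full U AF (~wait & full)]: least fixpoint, start Z0 = Sat(AF (~wait & full)) = {Crit}, add states in Sat(full) with some successor in Z. Already a fixed point.
Sat(E[full U AF (~wait & full)]) = {Crit}
Hold ∉ Sat(E[full U AF (~wait & full)]) = {Crit}, so the formula does not hold at Hold.

No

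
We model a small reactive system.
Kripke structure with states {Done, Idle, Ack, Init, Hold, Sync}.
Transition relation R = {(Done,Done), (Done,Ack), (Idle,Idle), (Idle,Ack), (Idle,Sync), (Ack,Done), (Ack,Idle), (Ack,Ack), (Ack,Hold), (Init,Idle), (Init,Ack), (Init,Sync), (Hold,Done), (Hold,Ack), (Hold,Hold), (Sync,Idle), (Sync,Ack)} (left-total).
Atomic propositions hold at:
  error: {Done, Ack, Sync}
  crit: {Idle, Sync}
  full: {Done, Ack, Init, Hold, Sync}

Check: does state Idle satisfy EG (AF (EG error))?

EG error: greatest fixpoint, start Z0 = {Done, Ack, Sync}, keep only states in Sat with some successor in Z. Already a fixed point.
Sat(EG error) = {Done, Ack, Sync}
AF (EG error): least fixpoint, start Z0 = {Done, Ack, Sync}, add states with every successor in Z. Already a fixed point.
Sat(AF (EG error)) = {Done, Ack, Sync}
EG (AF (EG error)): greatest fixpoint, start Z0 = {Done, Ack, Sync}, keep only states in Sat with some successor in Z. Already a fixed point.
Sat(EG (AF (EG error))) = {Done, Ack, Sync}
Idle ∉ Sat(EG (AF (EG error))) = {Done, Ack, Sync}, so the formula does not hold at Idle.

No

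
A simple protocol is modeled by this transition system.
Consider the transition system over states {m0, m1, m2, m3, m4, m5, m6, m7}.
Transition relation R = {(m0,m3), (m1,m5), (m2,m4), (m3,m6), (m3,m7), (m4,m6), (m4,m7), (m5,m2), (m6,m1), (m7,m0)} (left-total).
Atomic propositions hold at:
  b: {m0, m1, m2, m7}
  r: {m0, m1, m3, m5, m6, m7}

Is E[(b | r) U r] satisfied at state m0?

Yes

Sat(b | r) = {m0, m1, m2, m3, m5, m6, m7}
E[(b | r) U r]: least fixpoint, start Z0 = Sat(r) = {m0, m1, m3, m5, m6, m7}, add states in Sat(b | r) with some successor in Z. Already a fixed point.
Sat(E[(b | r) U r]) = {m0, m1, m3, m5, m6, m7}
m0 ∈ Sat(E[(b | r) U r]) = {m0, m1, m3, m5, m6, m7}, so the formula holds at m0.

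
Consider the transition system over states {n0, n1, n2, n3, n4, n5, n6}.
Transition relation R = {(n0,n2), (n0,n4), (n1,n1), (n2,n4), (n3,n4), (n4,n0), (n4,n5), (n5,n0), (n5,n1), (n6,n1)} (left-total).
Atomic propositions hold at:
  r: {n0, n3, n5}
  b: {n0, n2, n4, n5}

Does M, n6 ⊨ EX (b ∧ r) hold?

Sat(b ∧ r) = {n0, n5}
Sat(EX (b ∧ r)) = {s : some successor in {n0, n5}} = {n4, n5}
n6 ∉ Sat(EX (b ∧ r)) = {n4, n5}, so the formula does not hold at n6.

No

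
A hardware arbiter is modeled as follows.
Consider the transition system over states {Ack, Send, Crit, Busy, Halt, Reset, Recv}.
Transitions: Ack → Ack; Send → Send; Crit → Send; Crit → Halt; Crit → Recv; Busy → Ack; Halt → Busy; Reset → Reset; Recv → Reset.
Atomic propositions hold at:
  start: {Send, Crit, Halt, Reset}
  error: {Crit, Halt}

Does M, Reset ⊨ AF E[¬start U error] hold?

Sat(¬start) = {Ack, Busy, Recv}
E[¬start U error]: least fixpoint, start Z0 = Sat(error) = {Crit, Halt}, add states in Sat(¬start) with some successor in Z. Already a fixed point.
Sat(E[¬start U error]) = {Crit, Halt}
AF E[¬start U error]: least fixpoint, start Z0 = {Crit, Halt}, add states with every successor in Z. Already a fixed point.
Sat(AF E[¬start U error]) = {Crit, Halt}
Reset ∉ Sat(AF E[¬start U error]) = {Crit, Halt}, so the formula does not hold at Reset.

No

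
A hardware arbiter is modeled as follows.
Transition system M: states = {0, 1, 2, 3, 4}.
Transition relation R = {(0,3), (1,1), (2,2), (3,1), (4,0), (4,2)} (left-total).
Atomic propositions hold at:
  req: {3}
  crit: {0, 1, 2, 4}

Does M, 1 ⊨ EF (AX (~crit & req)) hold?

No

Sat(~crit) = {3}
Sat(~crit & req) = {3}
Sat(AX (~crit & req)) = {s : every successor in {3}} = {0}
EF (AX (~crit & req)): least fixpoint, start Z0 = {0}, add states with some successor in Z. Z1 = {0, 4}; fixed.
Sat(EF (AX (~crit & req))) = {0, 4}
1 ∉ Sat(EF (AX (~crit & req))) = {0, 4}, so the formula does not hold at 1.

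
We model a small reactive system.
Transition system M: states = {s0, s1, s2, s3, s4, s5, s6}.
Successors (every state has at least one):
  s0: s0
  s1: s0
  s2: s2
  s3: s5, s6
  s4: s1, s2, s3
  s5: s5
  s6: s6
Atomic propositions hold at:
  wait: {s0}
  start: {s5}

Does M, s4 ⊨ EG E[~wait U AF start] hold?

Yes

Sat(~wait) = {s1, s2, s3, s4, s5, s6}
AF start: least fixpoint, start Z0 = {s5}, add states with every successor in Z. Already a fixed point.
Sat(AF start) = {s5}
E[~wait U AF start]: least fixpoint, start Z0 = Sat(AF start) = {s5}, add states in Sat(~wait) with some successor in Z. Z1 = {s3, s5}; Z2 = {s3, s4, s5}; fixed.
Sat(E[~wait U AF start]) = {s3, s4, s5}
EG E[~wait U AF start]: greatest fixpoint, start Z0 = {s3, s4, s5}, keep only states in Sat with some successor in Z. Already a fixed point.
Sat(EG E[~wait U AF start]) = {s3, s4, s5}
s4 ∈ Sat(EG E[~wait U AF start]) = {s3, s4, s5}, so the formula holds at s4.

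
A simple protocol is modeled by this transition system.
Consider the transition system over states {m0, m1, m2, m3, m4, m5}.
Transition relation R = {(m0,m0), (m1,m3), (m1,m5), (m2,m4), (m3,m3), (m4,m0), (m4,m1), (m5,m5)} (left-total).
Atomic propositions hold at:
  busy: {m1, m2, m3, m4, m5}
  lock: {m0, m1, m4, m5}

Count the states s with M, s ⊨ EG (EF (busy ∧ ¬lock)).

Sat(¬lock) = {m2, m3}
Sat(busy ∧ ¬lock) = {m2, m3}
EF (busy ∧ ¬lock): least fixpoint, start Z0 = {m2, m3}, add states with some successor in Z. Z1 = {m1, m2, m3}; Z2 = {m1, m2, m3, m4}; fixed.
Sat(EF (busy ∧ ¬lock)) = {m1, m2, m3, m4}
EG (EF (busy ∧ ¬lock)): greatest fixpoint, start Z0 = {m1, m2, m3, m4}, keep only states in Sat with some successor in Z. Already a fixed point.
Sat(EG (EF (busy ∧ ¬lock))) = {m1, m2, m3, m4}
|Sat(EG (EF (busy ∧ ¬lock)))| = |{m1, m2, m3, m4}| = 4.

4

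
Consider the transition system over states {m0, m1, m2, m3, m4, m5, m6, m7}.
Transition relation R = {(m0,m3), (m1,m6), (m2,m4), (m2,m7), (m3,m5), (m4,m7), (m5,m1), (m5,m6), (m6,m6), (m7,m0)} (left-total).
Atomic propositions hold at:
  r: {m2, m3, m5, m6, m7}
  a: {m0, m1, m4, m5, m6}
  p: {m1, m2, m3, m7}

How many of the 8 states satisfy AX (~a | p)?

Sat(~a) = {m2, m3, m7}
Sat(~a | p) = {m1, m2, m3, m7}
Sat(AX (~a | p)) = {s : every successor in {m1, m2, m3, m7}} = {m0, m4}
|Sat(AX (~a | p))| = |{m0, m4}| = 2.

2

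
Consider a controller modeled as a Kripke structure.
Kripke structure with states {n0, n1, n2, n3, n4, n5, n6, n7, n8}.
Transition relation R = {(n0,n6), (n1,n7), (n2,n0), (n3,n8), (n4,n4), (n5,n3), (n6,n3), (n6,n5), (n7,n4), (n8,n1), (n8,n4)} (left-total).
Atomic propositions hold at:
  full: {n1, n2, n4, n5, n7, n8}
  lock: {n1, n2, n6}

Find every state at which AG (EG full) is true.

{n1, n4, n7, n8}

EG full: greatest fixpoint, start Z0 = {n1, n2, n4, n5, n7, n8}, keep only states in Sat with some successor in Z. Z1 = {n1, n4, n7, n8}; fixed.
Sat(EG full) = {n1, n4, n7, n8}
AG (EG full): greatest fixpoint, start Z0 = {n1, n4, n7, n8}, keep only states in Sat with every successor in Z. Already a fixed point.
Sat(AG (EG full)) = {n1, n4, n7, n8}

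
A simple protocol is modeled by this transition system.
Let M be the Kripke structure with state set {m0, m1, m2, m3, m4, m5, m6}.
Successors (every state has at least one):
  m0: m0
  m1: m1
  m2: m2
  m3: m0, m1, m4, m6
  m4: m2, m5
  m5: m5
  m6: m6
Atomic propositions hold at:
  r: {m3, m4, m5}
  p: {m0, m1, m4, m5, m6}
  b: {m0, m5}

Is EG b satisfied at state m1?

No

EG b: greatest fixpoint, start Z0 = {m0, m5}, keep only states in Sat with some successor in Z. Already a fixed point.
Sat(EG b) = {m0, m5}
m1 ∉ Sat(EG b) = {m0, m5}, so the formula does not hold at m1.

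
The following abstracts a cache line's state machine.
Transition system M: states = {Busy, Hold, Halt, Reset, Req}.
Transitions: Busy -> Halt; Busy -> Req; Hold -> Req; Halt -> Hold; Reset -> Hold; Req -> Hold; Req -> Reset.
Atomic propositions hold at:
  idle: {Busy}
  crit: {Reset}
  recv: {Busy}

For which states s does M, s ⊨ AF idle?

AF idle: least fixpoint, start Z0 = {Busy}, add states with every successor in Z. Already a fixed point.
Sat(AF idle) = {Busy}

{Busy}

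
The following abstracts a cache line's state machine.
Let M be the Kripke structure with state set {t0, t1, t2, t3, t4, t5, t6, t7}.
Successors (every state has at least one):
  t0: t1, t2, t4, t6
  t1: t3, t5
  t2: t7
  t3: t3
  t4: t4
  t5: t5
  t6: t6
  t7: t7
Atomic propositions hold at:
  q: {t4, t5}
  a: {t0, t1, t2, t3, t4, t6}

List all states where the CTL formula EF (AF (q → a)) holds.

Sat(q → a) = {t0, t1, t2, t3, t4, t6, t7}
AF (q → a): least fixpoint, start Z0 = {t0, t1, t2, t3, t4, t6, t7}, add states with every successor in Z. Already a fixed point.
Sat(AF (q → a)) = {t0, t1, t2, t3, t4, t6, t7}
EF (AF (q → a)): least fixpoint, start Z0 = {t0, t1, t2, t3, t4, t6, t7}, add states with some successor in Z. Already a fixed point.
Sat(EF (AF (q → a))) = {t0, t1, t2, t3, t4, t6, t7}

{t0, t1, t2, t3, t4, t6, t7}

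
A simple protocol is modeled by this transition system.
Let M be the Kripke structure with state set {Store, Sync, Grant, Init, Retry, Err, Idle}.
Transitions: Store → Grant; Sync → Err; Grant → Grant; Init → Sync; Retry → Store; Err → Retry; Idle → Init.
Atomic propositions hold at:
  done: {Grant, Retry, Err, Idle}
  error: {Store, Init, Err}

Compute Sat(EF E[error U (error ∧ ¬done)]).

{Store, Sync, Init, Retry, Err, Idle}

Sat(¬done) = {Store, Sync, Init}
Sat(error ∧ ¬done) = {Store, Init}
E[error U (error ∧ ¬done)]: least fixpoint, start Z0 = Sat((error ∧ ¬done)) = {Store, Init}, add states in Sat(error) with some successor in Z. Already a fixed point.
Sat(E[error U (error ∧ ¬done)]) = {Store, Init}
EF E[error U (error ∧ ¬done)]: least fixpoint, start Z0 = {Store, Init}, add states with some successor in Z. Z1 = {Store, Init, Retry, Idle}; Z2 = {Store, Init, Retry, Err, Idle}; Z3 = {Store, Sync, Init, Retry, Err, Idle}; fixed.
Sat(EF E[error U (error ∧ ¬done)]) = {Store, Sync, Init, Retry, Err, Idle}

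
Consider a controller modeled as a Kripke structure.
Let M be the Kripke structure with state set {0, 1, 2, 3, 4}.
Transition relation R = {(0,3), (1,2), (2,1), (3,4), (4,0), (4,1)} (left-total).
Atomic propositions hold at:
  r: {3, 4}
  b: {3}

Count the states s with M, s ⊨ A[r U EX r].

Sat(EX r) = {s : some successor in {3, 4}} = {0, 3}
A[r U EX r]: least fixpoint, start Z0 = Sat(EX r) = {0, 3}, add states in Sat(r) with every successor in Z. Already a fixed point.
Sat(A[r U EX r]) = {0, 3}
|Sat(A[r U EX r])| = |{0, 3}| = 2.

2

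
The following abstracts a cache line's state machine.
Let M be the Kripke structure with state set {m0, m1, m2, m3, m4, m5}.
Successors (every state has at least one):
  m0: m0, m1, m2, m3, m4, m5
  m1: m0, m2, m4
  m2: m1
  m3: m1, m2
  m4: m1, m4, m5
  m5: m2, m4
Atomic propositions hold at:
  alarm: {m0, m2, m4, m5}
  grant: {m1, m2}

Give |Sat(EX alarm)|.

5

Sat(EX alarm) = {s : some successor in {m0, m2, m4, m5}} = {m0, m1, m3, m4, m5}
|Sat(EX alarm)| = |{m0, m1, m3, m4, m5}| = 5.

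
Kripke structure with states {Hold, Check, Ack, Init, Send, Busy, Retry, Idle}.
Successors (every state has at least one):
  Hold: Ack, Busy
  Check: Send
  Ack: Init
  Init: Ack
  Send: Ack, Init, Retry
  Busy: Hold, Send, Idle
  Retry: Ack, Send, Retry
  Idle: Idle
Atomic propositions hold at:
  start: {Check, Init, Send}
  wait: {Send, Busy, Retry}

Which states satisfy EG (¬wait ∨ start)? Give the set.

{Hold, Check, Ack, Init, Send, Idle}

Sat(¬wait) = {Hold, Check, Ack, Init, Idle}
Sat(¬wait ∨ start) = {Hold, Check, Ack, Init, Send, Idle}
EG (¬wait ∨ start): greatest fixpoint, start Z0 = {Hold, Check, Ack, Init, Send, Idle}, keep only states in Sat with some successor in Z. Already a fixed point.
Sat(EG (¬wait ∨ start)) = {Hold, Check, Ack, Init, Send, Idle}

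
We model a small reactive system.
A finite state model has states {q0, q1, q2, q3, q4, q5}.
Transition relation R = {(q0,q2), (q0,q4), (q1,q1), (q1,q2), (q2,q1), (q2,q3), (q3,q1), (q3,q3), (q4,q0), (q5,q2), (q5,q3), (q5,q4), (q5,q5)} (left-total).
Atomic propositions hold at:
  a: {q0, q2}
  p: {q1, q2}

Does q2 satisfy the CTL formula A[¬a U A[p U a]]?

Yes

Sat(¬a) = {q1, q3, q4, q5}
A[p U a]: least fixpoint, start Z0 = Sat(a) = {q0, q2}, add states in Sat(p) with every successor in Z. Already a fixed point.
Sat(A[p U a]) = {q0, q2}
A[¬a U A[p U a]]: least fixpoint, start Z0 = Sat(A[p U a]) = {q0, q2}, add states in Sat(¬a) with every successor in Z. Z1 = {q0, q2, q4}; fixed.
Sat(A[¬a U A[p U a]]) = {q0, q2, q4}
q2 ∈ Sat(A[¬a U A[p U a]]) = {q0, q2, q4}, so the formula holds at q2.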